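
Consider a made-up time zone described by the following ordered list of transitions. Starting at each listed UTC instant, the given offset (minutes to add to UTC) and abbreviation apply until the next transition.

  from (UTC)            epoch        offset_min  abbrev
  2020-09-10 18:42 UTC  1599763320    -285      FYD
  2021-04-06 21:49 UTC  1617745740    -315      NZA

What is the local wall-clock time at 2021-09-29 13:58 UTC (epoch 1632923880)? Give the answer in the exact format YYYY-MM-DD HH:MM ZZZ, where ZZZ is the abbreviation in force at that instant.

Query: 2021-09-29 13:58 UTC
Rule 2/2 (NZA, -05:15): 2021-04-06 21:49 UTC ≤ query < +∞
13·60 + 58 - 315 = 523 min
523 = 0·1440 + 523; 523 = 8·60 + 43 → 08:43, same day
→ 2021-09-29 08:43 NZA

2021-09-29 08:43 NZA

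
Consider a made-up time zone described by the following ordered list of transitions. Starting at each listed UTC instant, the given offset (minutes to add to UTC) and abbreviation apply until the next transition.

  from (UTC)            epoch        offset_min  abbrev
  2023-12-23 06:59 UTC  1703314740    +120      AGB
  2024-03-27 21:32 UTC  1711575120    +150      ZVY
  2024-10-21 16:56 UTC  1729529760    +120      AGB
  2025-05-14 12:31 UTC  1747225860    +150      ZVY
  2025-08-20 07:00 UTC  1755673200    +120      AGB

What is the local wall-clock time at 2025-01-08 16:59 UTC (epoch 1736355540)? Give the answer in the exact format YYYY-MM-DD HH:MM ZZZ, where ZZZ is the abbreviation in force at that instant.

Query: 2025-01-08 16:59 UTC
Rule 3/5 (AGB, +02:00): 2024-10-21 16:56 UTC ≤ query < 2025-05-14 12:31 UTC
16·60 + 59 + 120 = 1139 min
1139 = 0·1440 + 1139; 1139 = 18·60 + 59 → 18:59, same day
→ 2025-01-08 18:59 AGB

2025-01-08 18:59 AGB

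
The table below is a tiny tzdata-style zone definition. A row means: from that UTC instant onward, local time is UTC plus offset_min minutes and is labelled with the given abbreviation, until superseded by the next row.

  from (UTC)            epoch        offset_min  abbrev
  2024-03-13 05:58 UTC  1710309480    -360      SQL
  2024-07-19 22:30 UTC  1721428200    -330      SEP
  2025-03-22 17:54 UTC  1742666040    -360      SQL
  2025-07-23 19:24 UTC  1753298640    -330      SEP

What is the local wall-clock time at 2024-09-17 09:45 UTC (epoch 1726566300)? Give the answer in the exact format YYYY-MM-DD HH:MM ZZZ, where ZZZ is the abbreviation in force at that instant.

Query: 2024-09-17 09:45 UTC
Rule 2/4 (SEP, -05:30): 2024-07-19 22:30 UTC ≤ query < 2025-03-22 17:54 UTC
9·60 + 45 - 330 = 255 min
255 = 0·1440 + 255; 255 = 4·60 + 15 → 04:15, same day
→ 2024-09-17 04:15 SEP

2024-09-17 04:15 SEP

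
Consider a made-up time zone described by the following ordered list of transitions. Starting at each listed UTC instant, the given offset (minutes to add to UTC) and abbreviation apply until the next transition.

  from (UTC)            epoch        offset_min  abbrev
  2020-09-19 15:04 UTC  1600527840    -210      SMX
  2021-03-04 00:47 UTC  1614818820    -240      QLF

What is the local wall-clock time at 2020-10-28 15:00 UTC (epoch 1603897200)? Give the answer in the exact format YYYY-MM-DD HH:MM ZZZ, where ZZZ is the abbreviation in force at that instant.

Query: 2020-10-28 15:00 UTC
Rule 1/2 (SMX, -03:30): 2020-09-19 15:04 UTC ≤ query < 2021-03-04 00:47 UTC
15·60 + 0 - 210 = 690 min
690 = 0·1440 + 690; 690 = 11·60 + 30 → 11:30, same day
→ 2020-10-28 11:30 SMX

2020-10-28 11:30 SMX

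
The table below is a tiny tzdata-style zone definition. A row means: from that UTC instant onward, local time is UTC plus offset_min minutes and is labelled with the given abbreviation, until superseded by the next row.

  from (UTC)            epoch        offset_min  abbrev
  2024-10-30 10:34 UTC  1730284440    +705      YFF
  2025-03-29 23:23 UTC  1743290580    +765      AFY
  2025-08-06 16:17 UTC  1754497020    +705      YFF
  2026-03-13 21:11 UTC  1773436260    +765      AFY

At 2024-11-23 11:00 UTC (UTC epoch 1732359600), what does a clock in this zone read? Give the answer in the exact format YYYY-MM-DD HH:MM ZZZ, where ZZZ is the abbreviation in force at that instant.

Query: 2024-11-23 11:00 UTC
Rule 1/4 (YFF, +11:45): 2024-10-30 10:34 UTC ≤ query < 2025-03-29 23:23 UTC
11·60 + 0 + 705 = 1365 min
1365 = 0·1440 + 1365; 1365 = 22·60 + 45 → 22:45, same day
→ 2024-11-23 22:45 YFF

2024-11-23 22:45 YFF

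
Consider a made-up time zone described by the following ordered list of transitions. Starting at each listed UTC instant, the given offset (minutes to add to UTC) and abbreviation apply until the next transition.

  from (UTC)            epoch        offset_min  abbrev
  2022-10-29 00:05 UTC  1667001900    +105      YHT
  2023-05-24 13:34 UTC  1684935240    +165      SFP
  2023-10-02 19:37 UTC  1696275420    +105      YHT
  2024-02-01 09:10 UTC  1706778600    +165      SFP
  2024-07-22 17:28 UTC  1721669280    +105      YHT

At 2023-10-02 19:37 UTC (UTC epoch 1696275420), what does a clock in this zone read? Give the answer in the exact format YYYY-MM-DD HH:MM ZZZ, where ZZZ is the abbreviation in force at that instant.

2023-10-02 21:22 YHT

Query: 2023-10-02 19:37 UTC
Rule 3/5 (YHT, +01:45): 2023-10-02 19:37 UTC ≤ query < 2024-02-01 09:10 UTC
19·60 + 37 + 105 = 1282 min
1282 = 0·1440 + 1282; 1282 = 21·60 + 22 → 21:22, same day
→ 2023-10-02 21:22 YHT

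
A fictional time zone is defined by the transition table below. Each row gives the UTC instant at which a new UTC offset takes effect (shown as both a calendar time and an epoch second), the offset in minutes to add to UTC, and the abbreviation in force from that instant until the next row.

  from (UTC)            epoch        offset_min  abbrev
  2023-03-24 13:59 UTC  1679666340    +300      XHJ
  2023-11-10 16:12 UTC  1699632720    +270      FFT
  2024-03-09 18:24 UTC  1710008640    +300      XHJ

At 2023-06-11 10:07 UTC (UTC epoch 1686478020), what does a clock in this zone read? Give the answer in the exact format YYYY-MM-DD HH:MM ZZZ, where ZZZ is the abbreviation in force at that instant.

2023-06-11 15:07 XHJ

Query: 2023-06-11 10:07 UTC
Rule 1/3 (XHJ, +05:00): 2023-03-24 13:59 UTC ≤ query < 2023-11-10 16:12 UTC
10·60 + 7 + 300 = 907 min
907 = 0·1440 + 907; 907 = 15·60 + 7 → 15:07, same day
→ 2023-06-11 15:07 XHJ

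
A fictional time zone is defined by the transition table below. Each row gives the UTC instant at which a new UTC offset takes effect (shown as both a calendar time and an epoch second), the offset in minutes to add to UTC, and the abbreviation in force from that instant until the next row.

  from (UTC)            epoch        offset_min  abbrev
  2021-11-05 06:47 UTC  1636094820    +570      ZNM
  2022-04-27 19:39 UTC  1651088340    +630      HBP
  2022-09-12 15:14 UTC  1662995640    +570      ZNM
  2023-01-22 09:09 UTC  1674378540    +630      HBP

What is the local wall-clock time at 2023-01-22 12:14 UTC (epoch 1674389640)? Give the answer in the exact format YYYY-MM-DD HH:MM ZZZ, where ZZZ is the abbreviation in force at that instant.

Query: 2023-01-22 12:14 UTC
Rule 4/4 (HBP, +10:30): 2023-01-22 09:09 UTC ≤ query < +∞
12·60 + 14 + 630 = 1364 min
1364 = 0·1440 + 1364; 1364 = 22·60 + 44 → 22:44, same day
→ 2023-01-22 22:44 HBP

2023-01-22 22:44 HBP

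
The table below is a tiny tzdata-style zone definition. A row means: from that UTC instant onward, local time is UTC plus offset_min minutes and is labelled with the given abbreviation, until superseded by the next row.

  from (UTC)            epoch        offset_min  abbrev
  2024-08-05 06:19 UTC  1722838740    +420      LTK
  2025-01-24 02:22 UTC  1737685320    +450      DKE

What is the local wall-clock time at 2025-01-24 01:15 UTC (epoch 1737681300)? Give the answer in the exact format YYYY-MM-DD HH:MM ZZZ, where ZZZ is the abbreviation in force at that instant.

2025-01-24 08:15 LTK

Query: 2025-01-24 01:15 UTC
Rule 1/2 (LTK, +07:00): 2024-08-05 06:19 UTC ≤ query < 2025-01-24 02:22 UTC
1·60 + 15 + 420 = 495 min
495 = 0·1440 + 495; 495 = 8·60 + 15 → 08:15, same day
→ 2025-01-24 08:15 LTK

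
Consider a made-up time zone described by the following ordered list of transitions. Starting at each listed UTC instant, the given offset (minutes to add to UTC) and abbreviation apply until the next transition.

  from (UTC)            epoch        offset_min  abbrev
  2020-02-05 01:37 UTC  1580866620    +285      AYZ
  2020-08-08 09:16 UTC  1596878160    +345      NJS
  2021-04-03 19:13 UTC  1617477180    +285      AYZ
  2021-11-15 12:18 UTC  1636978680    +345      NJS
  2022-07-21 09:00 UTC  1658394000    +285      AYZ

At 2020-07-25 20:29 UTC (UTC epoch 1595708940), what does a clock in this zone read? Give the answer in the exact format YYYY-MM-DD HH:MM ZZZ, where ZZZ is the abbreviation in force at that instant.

Query: 2020-07-25 20:29 UTC
Rule 1/5 (AYZ, +04:45): 2020-02-05 01:37 UTC ≤ query < 2020-08-08 09:16 UTC
20·60 + 29 + 285 = 1514 min
1514 = 1·1440 + 74; 74 = 1·60 + 14 → 01:14, 2020-07-25 + 1 day = 2020-07-26
→ 2020-07-26 01:14 AYZ

2020-07-26 01:14 AYZ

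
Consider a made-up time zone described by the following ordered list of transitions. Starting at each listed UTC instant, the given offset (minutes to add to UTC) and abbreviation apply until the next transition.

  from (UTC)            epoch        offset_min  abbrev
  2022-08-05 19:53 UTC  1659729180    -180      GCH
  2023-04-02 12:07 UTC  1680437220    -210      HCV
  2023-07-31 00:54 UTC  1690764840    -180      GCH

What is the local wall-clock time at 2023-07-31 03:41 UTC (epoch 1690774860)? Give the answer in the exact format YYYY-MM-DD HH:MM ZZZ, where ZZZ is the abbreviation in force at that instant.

Query: 2023-07-31 03:41 UTC
Rule 3/3 (GCH, -03:00): 2023-07-31 00:54 UTC ≤ query < +∞
3·60 + 41 - 180 = 41 min
41 = 0·1440 + 41; 41 = 0·60 + 41 → 00:41, same day
→ 2023-07-31 00:41 GCH

2023-07-31 00:41 GCH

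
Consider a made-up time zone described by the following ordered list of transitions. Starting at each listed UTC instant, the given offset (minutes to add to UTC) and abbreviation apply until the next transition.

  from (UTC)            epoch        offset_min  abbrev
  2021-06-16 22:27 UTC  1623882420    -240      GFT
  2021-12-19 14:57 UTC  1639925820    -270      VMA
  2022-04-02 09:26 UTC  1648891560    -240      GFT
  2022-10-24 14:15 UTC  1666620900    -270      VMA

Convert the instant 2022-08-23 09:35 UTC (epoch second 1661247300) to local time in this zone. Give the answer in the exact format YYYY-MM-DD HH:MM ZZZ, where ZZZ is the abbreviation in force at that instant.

2022-08-23 05:35 GFT

Query: 2022-08-23 09:35 UTC
Rule 3/4 (GFT, -04:00): 2022-04-02 09:26 UTC ≤ query < 2022-10-24 14:15 UTC
9·60 + 35 - 240 = 335 min
335 = 0·1440 + 335; 335 = 5·60 + 35 → 05:35, same day
→ 2022-08-23 05:35 GFT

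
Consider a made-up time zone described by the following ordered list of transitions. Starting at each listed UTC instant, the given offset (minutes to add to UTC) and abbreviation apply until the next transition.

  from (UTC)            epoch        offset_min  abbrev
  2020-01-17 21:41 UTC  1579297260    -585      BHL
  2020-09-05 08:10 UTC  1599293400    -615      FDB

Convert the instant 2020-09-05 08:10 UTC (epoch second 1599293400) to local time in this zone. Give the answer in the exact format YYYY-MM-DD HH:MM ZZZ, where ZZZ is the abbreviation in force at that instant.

Query: 2020-09-05 08:10 UTC
Rule 2/2 (FDB, -10:15): 2020-09-05 08:10 UTC ≤ query < +∞
8·60 + 10 - 615 = -125 min
-125 = -1·1440 + 1315; 1315 = 21·60 + 55 → 21:55, 2020-09-05 - 1 day = 2020-09-04
→ 2020-09-04 21:55 FDB

2020-09-04 21:55 FDB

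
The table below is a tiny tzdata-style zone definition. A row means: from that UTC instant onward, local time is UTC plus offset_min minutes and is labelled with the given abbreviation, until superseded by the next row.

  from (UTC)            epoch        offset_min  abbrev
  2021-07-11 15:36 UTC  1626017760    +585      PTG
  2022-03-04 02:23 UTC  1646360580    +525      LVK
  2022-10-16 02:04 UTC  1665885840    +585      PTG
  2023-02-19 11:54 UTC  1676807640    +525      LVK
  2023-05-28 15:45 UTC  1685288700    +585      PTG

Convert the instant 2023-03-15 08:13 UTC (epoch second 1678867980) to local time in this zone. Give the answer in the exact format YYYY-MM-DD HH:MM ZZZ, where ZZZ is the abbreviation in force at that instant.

Query: 2023-03-15 08:13 UTC
Rule 4/5 (LVK, +08:45): 2023-02-19 11:54 UTC ≤ query < 2023-05-28 15:45 UTC
8·60 + 13 + 525 = 1018 min
1018 = 0·1440 + 1018; 1018 = 16·60 + 58 → 16:58, same day
→ 2023-03-15 16:58 LVK

2023-03-15 16:58 LVK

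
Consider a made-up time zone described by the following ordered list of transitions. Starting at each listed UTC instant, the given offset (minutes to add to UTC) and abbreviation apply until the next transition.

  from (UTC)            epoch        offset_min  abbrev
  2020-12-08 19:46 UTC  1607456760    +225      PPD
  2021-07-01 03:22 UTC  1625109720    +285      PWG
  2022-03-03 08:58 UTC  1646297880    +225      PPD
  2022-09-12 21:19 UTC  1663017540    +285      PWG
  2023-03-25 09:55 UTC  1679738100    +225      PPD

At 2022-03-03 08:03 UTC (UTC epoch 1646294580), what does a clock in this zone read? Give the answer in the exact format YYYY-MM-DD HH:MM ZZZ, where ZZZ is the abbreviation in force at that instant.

2022-03-03 12:48 PWG

Query: 2022-03-03 08:03 UTC
Rule 2/5 (PWG, +04:45): 2021-07-01 03:22 UTC ≤ query < 2022-03-03 08:58 UTC
8·60 + 3 + 285 = 768 min
768 = 0·1440 + 768; 768 = 12·60 + 48 → 12:48, same day
→ 2022-03-03 12:48 PWG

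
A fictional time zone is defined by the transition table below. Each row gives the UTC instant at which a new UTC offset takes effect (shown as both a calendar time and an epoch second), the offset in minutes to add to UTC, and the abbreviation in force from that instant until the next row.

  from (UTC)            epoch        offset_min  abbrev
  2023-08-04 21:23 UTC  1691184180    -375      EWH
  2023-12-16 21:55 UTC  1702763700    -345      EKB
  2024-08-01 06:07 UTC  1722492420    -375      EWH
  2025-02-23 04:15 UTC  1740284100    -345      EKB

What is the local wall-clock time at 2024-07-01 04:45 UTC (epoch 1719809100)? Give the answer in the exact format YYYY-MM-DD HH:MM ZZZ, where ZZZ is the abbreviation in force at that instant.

Query: 2024-07-01 04:45 UTC
Rule 2/4 (EKB, -05:45): 2023-12-16 21:55 UTC ≤ query < 2024-08-01 06:07 UTC
4·60 + 45 - 345 = -60 min
-60 = -1·1440 + 1380; 1380 = 23·60 + 0 → 23:00, 2024-07-01 - 1 day = 2024-06-30
→ 2024-06-30 23:00 EKB

2024-06-30 23:00 EKB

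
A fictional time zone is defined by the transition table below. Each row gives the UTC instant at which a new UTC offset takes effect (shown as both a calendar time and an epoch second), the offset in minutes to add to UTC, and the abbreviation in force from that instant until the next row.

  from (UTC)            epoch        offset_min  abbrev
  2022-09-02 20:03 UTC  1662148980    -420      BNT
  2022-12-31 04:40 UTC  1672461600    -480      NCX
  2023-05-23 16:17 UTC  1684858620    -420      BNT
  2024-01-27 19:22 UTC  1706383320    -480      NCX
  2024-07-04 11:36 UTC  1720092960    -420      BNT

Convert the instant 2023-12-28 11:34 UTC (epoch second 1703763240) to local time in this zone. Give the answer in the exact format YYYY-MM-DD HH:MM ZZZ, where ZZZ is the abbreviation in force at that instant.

2023-12-28 04:34 BNT

Query: 2023-12-28 11:34 UTC
Rule 3/5 (BNT, -07:00): 2023-05-23 16:17 UTC ≤ query < 2024-01-27 19:22 UTC
11·60 + 34 - 420 = 274 min
274 = 0·1440 + 274; 274 = 4·60 + 34 → 04:34, same day
→ 2023-12-28 04:34 BNT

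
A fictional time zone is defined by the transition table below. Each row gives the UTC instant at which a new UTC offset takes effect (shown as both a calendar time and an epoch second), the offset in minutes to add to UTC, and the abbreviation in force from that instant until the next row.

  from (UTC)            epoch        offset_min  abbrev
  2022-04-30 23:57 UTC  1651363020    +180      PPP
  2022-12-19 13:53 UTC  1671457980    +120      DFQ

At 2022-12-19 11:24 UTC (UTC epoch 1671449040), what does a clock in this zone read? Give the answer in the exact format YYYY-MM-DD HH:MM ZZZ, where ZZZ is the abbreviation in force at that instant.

2022-12-19 14:24 PPP

Query: 2022-12-19 11:24 UTC
Rule 1/2 (PPP, +03:00): 2022-04-30 23:57 UTC ≤ query < 2022-12-19 13:53 UTC
11·60 + 24 + 180 = 864 min
864 = 0·1440 + 864; 864 = 14·60 + 24 → 14:24, same day
→ 2022-12-19 14:24 PPP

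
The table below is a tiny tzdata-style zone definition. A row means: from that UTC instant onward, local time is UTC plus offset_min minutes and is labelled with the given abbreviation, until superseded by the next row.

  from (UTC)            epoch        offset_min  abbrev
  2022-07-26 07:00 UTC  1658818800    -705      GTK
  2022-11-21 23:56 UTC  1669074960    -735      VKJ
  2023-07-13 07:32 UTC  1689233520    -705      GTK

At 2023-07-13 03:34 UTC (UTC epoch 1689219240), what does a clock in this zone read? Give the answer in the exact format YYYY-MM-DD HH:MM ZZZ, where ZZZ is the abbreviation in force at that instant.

2023-07-12 15:19 VKJ

Query: 2023-07-13 03:34 UTC
Rule 2/3 (VKJ, -12:15): 2022-11-21 23:56 UTC ≤ query < 2023-07-13 07:32 UTC
3·60 + 34 - 735 = -521 min
-521 = -1·1440 + 919; 919 = 15·60 + 19 → 15:19, 2023-07-13 - 1 day = 2023-07-12
→ 2023-07-12 15:19 VKJ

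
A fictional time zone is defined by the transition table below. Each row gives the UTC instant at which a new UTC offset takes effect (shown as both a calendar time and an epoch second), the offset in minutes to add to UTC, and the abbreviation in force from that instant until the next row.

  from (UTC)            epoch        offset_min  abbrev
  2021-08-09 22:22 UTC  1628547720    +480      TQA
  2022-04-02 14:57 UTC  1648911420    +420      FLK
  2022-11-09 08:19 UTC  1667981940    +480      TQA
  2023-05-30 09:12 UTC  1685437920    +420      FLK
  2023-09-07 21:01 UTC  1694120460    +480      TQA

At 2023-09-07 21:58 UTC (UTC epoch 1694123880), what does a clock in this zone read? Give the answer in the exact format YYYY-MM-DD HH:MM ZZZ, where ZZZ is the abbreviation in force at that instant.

2023-09-08 05:58 TQA

Query: 2023-09-07 21:58 UTC
Rule 5/5 (TQA, +08:00): 2023-09-07 21:01 UTC ≤ query < +∞
21·60 + 58 + 480 = 1798 min
1798 = 1·1440 + 358; 358 = 5·60 + 58 → 05:58, 2023-09-07 + 1 day = 2023-09-08
→ 2023-09-08 05:58 TQA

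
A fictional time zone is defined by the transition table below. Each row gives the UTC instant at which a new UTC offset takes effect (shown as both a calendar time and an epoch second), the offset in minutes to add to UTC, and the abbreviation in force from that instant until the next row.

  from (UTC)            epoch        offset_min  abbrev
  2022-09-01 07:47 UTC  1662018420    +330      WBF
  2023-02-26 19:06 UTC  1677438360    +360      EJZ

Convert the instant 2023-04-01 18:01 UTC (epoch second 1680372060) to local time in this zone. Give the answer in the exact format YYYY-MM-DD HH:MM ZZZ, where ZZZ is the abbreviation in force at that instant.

Query: 2023-04-01 18:01 UTC
Rule 2/2 (EJZ, +06:00): 2023-02-26 19:06 UTC ≤ query < +∞
18·60 + 1 + 360 = 1441 min
1441 = 1·1440 + 1; 1 = 0·60 + 1 → 00:01, 2023-04-01 + 1 day = 2023-04-02
→ 2023-04-02 00:01 EJZ

2023-04-02 00:01 EJZ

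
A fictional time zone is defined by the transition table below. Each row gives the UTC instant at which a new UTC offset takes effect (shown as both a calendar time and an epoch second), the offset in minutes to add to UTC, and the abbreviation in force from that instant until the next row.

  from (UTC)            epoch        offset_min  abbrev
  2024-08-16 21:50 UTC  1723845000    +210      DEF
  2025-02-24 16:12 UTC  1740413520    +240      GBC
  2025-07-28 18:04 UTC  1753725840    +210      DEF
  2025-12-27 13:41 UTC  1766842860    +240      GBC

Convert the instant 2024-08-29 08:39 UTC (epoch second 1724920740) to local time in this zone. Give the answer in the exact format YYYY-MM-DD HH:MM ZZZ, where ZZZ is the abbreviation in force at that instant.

2024-08-29 12:09 DEF

Query: 2024-08-29 08:39 UTC
Rule 1/4 (DEF, +03:30): 2024-08-16 21:50 UTC ≤ query < 2025-02-24 16:12 UTC
8·60 + 39 + 210 = 729 min
729 = 0·1440 + 729; 729 = 12·60 + 9 → 12:09, same day
→ 2024-08-29 12:09 DEF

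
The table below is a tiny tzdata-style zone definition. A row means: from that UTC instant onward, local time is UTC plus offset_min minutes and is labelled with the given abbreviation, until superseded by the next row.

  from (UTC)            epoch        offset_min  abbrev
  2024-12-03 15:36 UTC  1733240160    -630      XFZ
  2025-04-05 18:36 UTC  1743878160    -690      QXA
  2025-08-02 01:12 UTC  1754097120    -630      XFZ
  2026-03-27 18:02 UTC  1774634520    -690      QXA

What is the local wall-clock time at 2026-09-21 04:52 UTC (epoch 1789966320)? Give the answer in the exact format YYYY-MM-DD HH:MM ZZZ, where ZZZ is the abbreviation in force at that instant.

Query: 2026-09-21 04:52 UTC
Rule 4/4 (QXA, -11:30): 2026-03-27 18:02 UTC ≤ query < +∞
4·60 + 52 - 690 = -398 min
-398 = -1·1440 + 1042; 1042 = 17·60 + 22 → 17:22, 2026-09-21 - 1 day = 2026-09-20
→ 2026-09-20 17:22 QXA

2026-09-20 17:22 QXA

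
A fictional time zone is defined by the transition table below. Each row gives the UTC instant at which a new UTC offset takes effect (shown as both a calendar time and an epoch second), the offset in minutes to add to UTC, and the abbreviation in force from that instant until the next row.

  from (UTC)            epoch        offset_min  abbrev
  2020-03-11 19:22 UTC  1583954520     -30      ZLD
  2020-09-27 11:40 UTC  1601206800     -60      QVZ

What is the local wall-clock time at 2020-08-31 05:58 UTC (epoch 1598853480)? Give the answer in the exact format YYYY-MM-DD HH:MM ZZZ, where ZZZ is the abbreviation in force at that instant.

2020-08-31 05:28 ZLD

Query: 2020-08-31 05:58 UTC
Rule 1/2 (ZLD, -00:30): 2020-03-11 19:22 UTC ≤ query < 2020-09-27 11:40 UTC
5·60 + 58 - 30 = 328 min
328 = 0·1440 + 328; 328 = 5·60 + 28 → 05:28, same day
→ 2020-08-31 05:28 ZLD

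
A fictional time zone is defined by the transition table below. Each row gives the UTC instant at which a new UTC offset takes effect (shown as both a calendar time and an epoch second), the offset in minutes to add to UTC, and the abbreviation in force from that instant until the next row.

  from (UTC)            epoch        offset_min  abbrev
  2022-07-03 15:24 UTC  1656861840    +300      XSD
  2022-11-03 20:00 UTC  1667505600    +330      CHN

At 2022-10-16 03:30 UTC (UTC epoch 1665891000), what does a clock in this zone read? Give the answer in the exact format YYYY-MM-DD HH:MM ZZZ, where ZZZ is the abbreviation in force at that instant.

Query: 2022-10-16 03:30 UTC
Rule 1/2 (XSD, +05:00): 2022-07-03 15:24 UTC ≤ query < 2022-11-03 20:00 UTC
3·60 + 30 + 300 = 510 min
510 = 0·1440 + 510; 510 = 8·60 + 30 → 08:30, same day
→ 2022-10-16 08:30 XSD

2022-10-16 08:30 XSD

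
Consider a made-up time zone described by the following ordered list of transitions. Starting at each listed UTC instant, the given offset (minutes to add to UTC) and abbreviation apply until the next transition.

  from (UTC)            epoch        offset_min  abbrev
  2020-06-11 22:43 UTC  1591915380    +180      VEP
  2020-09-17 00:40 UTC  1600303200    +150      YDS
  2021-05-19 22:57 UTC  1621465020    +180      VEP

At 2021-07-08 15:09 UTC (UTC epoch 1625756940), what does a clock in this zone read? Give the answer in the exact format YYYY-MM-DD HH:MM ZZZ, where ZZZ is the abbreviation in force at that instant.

2021-07-08 18:09 VEP

Query: 2021-07-08 15:09 UTC
Rule 3/3 (VEP, +03:00): 2021-05-19 22:57 UTC ≤ query < +∞
15·60 + 9 + 180 = 1089 min
1089 = 0·1440 + 1089; 1089 = 18·60 + 9 → 18:09, same day
→ 2021-07-08 18:09 VEP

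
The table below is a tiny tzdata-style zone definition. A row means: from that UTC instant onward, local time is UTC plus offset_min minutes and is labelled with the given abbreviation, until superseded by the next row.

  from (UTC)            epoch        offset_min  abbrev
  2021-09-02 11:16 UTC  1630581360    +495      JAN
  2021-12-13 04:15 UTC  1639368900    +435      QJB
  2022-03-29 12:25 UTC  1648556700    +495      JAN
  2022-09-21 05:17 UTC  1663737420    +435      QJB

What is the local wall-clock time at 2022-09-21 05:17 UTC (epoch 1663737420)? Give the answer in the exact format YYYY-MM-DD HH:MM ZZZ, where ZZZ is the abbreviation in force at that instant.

2022-09-21 12:32 QJB

Query: 2022-09-21 05:17 UTC
Rule 4/4 (QJB, +07:15): 2022-09-21 05:17 UTC ≤ query < +∞
5·60 + 17 + 435 = 752 min
752 = 0·1440 + 752; 752 = 12·60 + 32 → 12:32, same day
→ 2022-09-21 12:32 QJB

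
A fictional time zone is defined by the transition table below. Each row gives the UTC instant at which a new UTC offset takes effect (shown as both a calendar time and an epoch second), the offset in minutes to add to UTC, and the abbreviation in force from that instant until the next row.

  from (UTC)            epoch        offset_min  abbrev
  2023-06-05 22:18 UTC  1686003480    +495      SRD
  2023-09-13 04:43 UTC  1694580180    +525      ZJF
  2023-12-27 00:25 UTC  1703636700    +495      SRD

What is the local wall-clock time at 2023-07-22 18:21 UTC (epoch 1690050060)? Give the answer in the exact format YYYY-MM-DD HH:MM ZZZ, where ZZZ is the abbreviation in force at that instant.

2023-07-23 02:36 SRD

Query: 2023-07-22 18:21 UTC
Rule 1/3 (SRD, +08:15): 2023-06-05 22:18 UTC ≤ query < 2023-09-13 04:43 UTC
18·60 + 21 + 495 = 1596 min
1596 = 1·1440 + 156; 156 = 2·60 + 36 → 02:36, 2023-07-22 + 1 day = 2023-07-23
→ 2023-07-23 02:36 SRD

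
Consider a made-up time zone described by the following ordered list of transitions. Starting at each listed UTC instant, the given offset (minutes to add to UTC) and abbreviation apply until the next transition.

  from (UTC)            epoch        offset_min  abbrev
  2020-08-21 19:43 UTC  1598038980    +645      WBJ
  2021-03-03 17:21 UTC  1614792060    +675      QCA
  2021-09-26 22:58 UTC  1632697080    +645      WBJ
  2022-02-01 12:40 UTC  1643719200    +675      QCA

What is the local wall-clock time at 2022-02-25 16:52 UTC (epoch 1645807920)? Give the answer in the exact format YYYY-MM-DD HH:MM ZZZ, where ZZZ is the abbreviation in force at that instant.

Query: 2022-02-25 16:52 UTC
Rule 4/4 (QCA, +11:15): 2022-02-01 12:40 UTC ≤ query < +∞
16·60 + 52 + 675 = 1687 min
1687 = 1·1440 + 247; 247 = 4·60 + 7 → 04:07, 2022-02-25 + 1 day = 2022-02-26
→ 2022-02-26 04:07 QCA

2022-02-26 04:07 QCA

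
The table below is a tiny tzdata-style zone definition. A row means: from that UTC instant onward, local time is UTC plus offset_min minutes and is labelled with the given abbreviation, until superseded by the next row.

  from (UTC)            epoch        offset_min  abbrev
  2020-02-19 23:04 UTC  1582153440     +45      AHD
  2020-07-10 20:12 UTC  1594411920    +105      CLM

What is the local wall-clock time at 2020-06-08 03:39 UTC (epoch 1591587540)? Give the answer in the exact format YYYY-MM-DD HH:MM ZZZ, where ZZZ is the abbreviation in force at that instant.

Query: 2020-06-08 03:39 UTC
Rule 1/2 (AHD, +00:45): 2020-02-19 23:04 UTC ≤ query < 2020-07-10 20:12 UTC
3·60 + 39 + 45 = 264 min
264 = 0·1440 + 264; 264 = 4·60 + 24 → 04:24, same day
→ 2020-06-08 04:24 AHD

2020-06-08 04:24 AHD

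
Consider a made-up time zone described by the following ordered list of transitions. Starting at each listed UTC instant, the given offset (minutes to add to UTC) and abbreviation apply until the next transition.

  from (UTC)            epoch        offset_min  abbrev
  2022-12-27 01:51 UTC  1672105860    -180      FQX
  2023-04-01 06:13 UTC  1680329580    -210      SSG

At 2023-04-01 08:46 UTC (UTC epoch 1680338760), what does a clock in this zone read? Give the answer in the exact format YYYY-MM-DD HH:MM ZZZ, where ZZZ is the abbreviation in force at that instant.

2023-04-01 05:16 SSG

Query: 2023-04-01 08:46 UTC
Rule 2/2 (SSG, -03:30): 2023-04-01 06:13 UTC ≤ query < +∞
8·60 + 46 - 210 = 316 min
316 = 0·1440 + 316; 316 = 5·60 + 16 → 05:16, same day
→ 2023-04-01 05:16 SSG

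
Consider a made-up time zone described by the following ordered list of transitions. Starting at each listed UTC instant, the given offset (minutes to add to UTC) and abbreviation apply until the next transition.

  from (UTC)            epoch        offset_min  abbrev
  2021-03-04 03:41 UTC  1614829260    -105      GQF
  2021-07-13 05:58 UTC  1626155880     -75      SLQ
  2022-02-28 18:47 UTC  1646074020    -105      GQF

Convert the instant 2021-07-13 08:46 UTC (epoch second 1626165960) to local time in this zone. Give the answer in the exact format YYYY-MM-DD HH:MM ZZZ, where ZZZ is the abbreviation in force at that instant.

Query: 2021-07-13 08:46 UTC
Rule 2/3 (SLQ, -01:15): 2021-07-13 05:58 UTC ≤ query < 2022-02-28 18:47 UTC
8·60 + 46 - 75 = 451 min
451 = 0·1440 + 451; 451 = 7·60 + 31 → 07:31, same day
→ 2021-07-13 07:31 SLQ

2021-07-13 07:31 SLQ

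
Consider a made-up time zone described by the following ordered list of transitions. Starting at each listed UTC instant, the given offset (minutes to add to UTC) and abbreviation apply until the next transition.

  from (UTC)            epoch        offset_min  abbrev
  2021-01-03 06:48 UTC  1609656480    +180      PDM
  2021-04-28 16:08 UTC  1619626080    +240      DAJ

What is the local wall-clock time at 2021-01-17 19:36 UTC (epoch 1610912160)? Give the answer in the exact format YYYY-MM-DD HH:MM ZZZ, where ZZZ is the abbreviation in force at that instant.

Query: 2021-01-17 19:36 UTC
Rule 1/2 (PDM, +03:00): 2021-01-03 06:48 UTC ≤ query < 2021-04-28 16:08 UTC
19·60 + 36 + 180 = 1356 min
1356 = 0·1440 + 1356; 1356 = 22·60 + 36 → 22:36, same day
→ 2021-01-17 22:36 PDM

2021-01-17 22:36 PDM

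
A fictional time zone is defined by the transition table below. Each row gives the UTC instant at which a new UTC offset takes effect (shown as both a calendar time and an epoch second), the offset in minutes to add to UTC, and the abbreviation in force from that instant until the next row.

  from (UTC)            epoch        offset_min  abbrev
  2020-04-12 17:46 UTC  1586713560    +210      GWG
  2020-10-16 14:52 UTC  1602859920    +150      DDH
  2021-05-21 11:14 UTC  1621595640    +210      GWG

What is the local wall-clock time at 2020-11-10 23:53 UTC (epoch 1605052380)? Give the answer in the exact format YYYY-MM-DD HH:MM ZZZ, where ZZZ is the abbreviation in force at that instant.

2020-11-11 02:23 DDH

Query: 2020-11-10 23:53 UTC
Rule 2/3 (DDH, +02:30): 2020-10-16 14:52 UTC ≤ query < 2021-05-21 11:14 UTC
23·60 + 53 + 150 = 1583 min
1583 = 1·1440 + 143; 143 = 2·60 + 23 → 02:23, 2020-11-10 + 1 day = 2020-11-11
→ 2020-11-11 02:23 DDH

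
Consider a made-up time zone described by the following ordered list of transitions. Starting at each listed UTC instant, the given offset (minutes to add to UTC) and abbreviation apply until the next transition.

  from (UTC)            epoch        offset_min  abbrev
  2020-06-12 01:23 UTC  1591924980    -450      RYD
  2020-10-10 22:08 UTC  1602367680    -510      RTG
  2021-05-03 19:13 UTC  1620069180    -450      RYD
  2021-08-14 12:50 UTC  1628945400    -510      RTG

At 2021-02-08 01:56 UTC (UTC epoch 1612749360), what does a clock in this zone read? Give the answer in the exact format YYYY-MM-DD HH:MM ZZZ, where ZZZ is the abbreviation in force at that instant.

Query: 2021-02-08 01:56 UTC
Rule 2/4 (RTG, -08:30): 2020-10-10 22:08 UTC ≤ query < 2021-05-03 19:13 UTC
1·60 + 56 - 510 = -394 min
-394 = -1·1440 + 1046; 1046 = 17·60 + 26 → 17:26, 2021-02-08 - 1 day = 2021-02-07
→ 2021-02-07 17:26 RTG

2021-02-07 17:26 RTG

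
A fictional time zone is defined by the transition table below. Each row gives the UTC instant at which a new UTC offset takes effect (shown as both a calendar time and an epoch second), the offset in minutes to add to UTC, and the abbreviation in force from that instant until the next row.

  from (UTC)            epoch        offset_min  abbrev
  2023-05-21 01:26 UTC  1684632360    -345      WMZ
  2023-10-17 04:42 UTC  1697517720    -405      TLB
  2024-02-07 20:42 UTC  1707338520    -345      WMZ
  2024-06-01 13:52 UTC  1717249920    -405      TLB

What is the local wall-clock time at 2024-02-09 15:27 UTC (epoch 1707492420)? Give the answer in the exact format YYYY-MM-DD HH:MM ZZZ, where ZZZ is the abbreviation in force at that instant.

2024-02-09 09:42 WMZ

Query: 2024-02-09 15:27 UTC
Rule 3/4 (WMZ, -05:45): 2024-02-07 20:42 UTC ≤ query < 2024-06-01 13:52 UTC
15·60 + 27 - 345 = 582 min
582 = 0·1440 + 582; 582 = 9·60 + 42 → 09:42, same day
→ 2024-02-09 09:42 WMZ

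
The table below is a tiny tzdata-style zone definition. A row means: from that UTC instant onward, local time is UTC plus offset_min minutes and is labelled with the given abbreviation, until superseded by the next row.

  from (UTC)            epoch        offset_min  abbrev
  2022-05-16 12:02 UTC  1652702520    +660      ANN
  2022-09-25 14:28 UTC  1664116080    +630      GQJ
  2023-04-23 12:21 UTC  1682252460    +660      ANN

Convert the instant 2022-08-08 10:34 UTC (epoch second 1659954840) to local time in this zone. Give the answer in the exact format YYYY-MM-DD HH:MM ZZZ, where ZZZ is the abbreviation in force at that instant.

Query: 2022-08-08 10:34 UTC
Rule 1/3 (ANN, +11:00): 2022-05-16 12:02 UTC ≤ query < 2022-09-25 14:28 UTC
10·60 + 34 + 660 = 1294 min
1294 = 0·1440 + 1294; 1294 = 21·60 + 34 → 21:34, same day
→ 2022-08-08 21:34 ANN

2022-08-08 21:34 ANN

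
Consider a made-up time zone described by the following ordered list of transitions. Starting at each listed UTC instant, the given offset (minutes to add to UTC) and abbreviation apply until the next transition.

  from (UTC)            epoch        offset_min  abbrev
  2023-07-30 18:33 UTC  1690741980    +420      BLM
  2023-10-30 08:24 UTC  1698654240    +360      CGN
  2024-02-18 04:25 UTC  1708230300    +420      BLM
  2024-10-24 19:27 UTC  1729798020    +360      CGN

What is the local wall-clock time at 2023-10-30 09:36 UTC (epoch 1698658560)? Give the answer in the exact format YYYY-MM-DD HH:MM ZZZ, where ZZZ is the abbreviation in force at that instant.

Query: 2023-10-30 09:36 UTC
Rule 2/4 (CGN, +06:00): 2023-10-30 08:24 UTC ≤ query < 2024-02-18 04:25 UTC
9·60 + 36 + 360 = 936 min
936 = 0·1440 + 936; 936 = 15·60 + 36 → 15:36, same day
→ 2023-10-30 15:36 CGN

2023-10-30 15:36 CGN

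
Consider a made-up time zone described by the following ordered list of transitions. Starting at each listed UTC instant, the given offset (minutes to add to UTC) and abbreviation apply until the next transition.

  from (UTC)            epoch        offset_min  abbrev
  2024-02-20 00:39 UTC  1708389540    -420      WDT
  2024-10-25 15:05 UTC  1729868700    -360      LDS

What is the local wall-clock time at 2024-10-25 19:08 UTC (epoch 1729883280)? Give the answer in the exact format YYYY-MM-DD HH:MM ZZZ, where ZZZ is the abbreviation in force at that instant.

2024-10-25 13:08 LDS

Query: 2024-10-25 19:08 UTC
Rule 2/2 (LDS, -06:00): 2024-10-25 15:05 UTC ≤ query < +∞
19·60 + 8 - 360 = 788 min
788 = 0·1440 + 788; 788 = 13·60 + 8 → 13:08, same day
→ 2024-10-25 13:08 LDS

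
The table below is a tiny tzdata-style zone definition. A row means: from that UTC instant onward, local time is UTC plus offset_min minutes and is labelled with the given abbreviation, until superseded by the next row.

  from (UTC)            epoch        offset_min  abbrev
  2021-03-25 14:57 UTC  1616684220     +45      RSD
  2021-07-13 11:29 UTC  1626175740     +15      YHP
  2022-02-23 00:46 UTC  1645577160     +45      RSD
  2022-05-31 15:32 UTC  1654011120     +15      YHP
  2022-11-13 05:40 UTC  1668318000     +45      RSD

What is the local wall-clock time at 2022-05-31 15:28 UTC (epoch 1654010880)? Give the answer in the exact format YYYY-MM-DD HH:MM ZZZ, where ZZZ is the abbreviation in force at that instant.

2022-05-31 16:13 RSD

Query: 2022-05-31 15:28 UTC
Rule 3/5 (RSD, +00:45): 2022-02-23 00:46 UTC ≤ query < 2022-05-31 15:32 UTC
15·60 + 28 + 45 = 973 min
973 = 0·1440 + 973; 973 = 16·60 + 13 → 16:13, same day
→ 2022-05-31 16:13 RSD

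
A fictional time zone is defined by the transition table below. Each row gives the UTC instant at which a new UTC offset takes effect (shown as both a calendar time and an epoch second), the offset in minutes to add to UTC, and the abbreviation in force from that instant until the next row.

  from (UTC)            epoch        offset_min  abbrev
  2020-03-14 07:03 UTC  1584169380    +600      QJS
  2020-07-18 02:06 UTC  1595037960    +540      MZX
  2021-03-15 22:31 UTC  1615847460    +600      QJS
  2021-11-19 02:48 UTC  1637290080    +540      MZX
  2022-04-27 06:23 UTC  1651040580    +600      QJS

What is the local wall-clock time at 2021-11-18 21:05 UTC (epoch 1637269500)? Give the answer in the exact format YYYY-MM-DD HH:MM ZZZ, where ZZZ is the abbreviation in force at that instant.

Query: 2021-11-18 21:05 UTC
Rule 3/5 (QJS, +10:00): 2021-03-15 22:31 UTC ≤ query < 2021-11-19 02:48 UTC
21·60 + 5 + 600 = 1865 min
1865 = 1·1440 + 425; 425 = 7·60 + 5 → 07:05, 2021-11-18 + 1 day = 2021-11-19
→ 2021-11-19 07:05 QJS

2021-11-19 07:05 QJS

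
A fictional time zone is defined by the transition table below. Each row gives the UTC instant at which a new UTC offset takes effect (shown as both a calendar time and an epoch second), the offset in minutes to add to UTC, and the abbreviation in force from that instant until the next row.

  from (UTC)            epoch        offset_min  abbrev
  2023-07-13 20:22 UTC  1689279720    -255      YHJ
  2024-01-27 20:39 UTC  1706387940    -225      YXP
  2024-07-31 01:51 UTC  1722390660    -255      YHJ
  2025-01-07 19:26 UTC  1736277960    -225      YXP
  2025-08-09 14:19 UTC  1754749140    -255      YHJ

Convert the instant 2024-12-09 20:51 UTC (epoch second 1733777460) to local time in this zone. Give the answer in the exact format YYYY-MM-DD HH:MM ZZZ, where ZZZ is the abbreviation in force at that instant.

Query: 2024-12-09 20:51 UTC
Rule 3/5 (YHJ, -04:15): 2024-07-31 01:51 UTC ≤ query < 2025-01-07 19:26 UTC
20·60 + 51 - 255 = 996 min
996 = 0·1440 + 996; 996 = 16·60 + 36 → 16:36, same day
→ 2024-12-09 16:36 YHJ

2024-12-09 16:36 YHJ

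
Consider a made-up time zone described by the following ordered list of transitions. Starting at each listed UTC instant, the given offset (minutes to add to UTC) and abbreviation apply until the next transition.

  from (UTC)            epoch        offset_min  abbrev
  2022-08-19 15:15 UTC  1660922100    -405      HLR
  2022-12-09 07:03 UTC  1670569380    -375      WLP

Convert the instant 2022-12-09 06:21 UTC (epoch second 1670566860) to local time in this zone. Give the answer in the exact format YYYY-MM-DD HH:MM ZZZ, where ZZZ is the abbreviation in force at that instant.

2022-12-08 23:36 HLR

Query: 2022-12-09 06:21 UTC
Rule 1/2 (HLR, -06:45): 2022-08-19 15:15 UTC ≤ query < 2022-12-09 07:03 UTC
6·60 + 21 - 405 = -24 min
-24 = -1·1440 + 1416; 1416 = 23·60 + 36 → 23:36, 2022-12-09 - 1 day = 2022-12-08
→ 2022-12-08 23:36 HLR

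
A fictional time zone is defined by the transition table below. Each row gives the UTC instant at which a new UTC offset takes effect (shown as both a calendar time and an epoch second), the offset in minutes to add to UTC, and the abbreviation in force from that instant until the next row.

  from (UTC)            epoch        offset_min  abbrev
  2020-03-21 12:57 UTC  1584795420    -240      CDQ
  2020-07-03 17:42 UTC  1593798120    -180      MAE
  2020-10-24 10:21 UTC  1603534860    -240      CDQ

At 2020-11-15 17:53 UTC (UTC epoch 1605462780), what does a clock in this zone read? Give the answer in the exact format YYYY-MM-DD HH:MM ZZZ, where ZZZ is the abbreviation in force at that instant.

Query: 2020-11-15 17:53 UTC
Rule 3/3 (CDQ, -04:00): 2020-10-24 10:21 UTC ≤ query < +∞
17·60 + 53 - 240 = 833 min
833 = 0·1440 + 833; 833 = 13·60 + 53 → 13:53, same day
→ 2020-11-15 13:53 CDQ

2020-11-15 13:53 CDQ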